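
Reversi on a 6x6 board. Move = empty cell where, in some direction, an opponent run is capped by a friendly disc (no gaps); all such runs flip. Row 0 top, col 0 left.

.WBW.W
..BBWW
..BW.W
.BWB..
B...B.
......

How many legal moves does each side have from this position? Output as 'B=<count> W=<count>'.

-- B to move --
(0,0): flips 1 -> legal
(0,4): flips 1 -> legal
(1,0): no bracket -> illegal
(1,1): no bracket -> illegal
(2,1): no bracket -> illegal
(2,4): flips 1 -> legal
(3,4): flips 1 -> legal
(3,5): no bracket -> illegal
(4,1): no bracket -> illegal
(4,2): flips 1 -> legal
(4,3): no bracket -> illegal
B mobility = 5
-- W to move --
(0,4): no bracket -> illegal
(1,1): flips 2 -> legal
(2,0): no bracket -> illegal
(2,1): flips 2 -> legal
(2,4): no bracket -> illegal
(3,0): flips 1 -> legal
(3,4): flips 1 -> legal
(3,5): no bracket -> illegal
(4,1): no bracket -> illegal
(4,2): no bracket -> illegal
(4,3): flips 1 -> legal
(4,5): no bracket -> illegal
(5,0): no bracket -> illegal
(5,1): no bracket -> illegal
(5,3): no bracket -> illegal
(5,4): no bracket -> illegal
(5,5): no bracket -> illegal
W mobility = 5

Answer: B=5 W=5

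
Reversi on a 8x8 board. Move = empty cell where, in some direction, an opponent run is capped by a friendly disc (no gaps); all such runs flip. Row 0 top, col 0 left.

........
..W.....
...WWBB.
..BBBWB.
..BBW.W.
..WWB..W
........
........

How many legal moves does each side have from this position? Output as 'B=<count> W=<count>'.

Answer: B=13 W=12

Derivation:
-- B to move --
(0,1): flips 2 -> legal
(0,2): no bracket -> illegal
(0,3): no bracket -> illegal
(1,1): no bracket -> illegal
(1,3): flips 1 -> legal
(1,4): flips 2 -> legal
(1,5): flips 1 -> legal
(2,1): no bracket -> illegal
(2,2): flips 2 -> legal
(3,7): no bracket -> illegal
(4,1): no bracket -> illegal
(4,5): flips 2 -> legal
(4,7): no bracket -> illegal
(5,1): flips 2 -> legal
(5,5): flips 1 -> legal
(5,6): flips 1 -> legal
(6,1): flips 1 -> legal
(6,2): flips 4 -> legal
(6,3): flips 1 -> legal
(6,4): flips 1 -> legal
(6,6): no bracket -> illegal
(6,7): no bracket -> illegal
B mobility = 13
-- W to move --
(1,4): no bracket -> illegal
(1,5): flips 1 -> legal
(1,6): flips 5 -> legal
(1,7): flips 1 -> legal
(2,1): no bracket -> illegal
(2,2): flips 3 -> legal
(2,7): flips 2 -> legal
(3,1): flips 4 -> legal
(3,7): flips 1 -> legal
(4,1): flips 3 -> legal
(4,5): flips 1 -> legal
(4,7): no bracket -> illegal
(5,1): flips 2 -> legal
(5,5): flips 1 -> legal
(6,3): no bracket -> illegal
(6,4): flips 1 -> legal
(6,5): no bracket -> illegal
W mobility = 12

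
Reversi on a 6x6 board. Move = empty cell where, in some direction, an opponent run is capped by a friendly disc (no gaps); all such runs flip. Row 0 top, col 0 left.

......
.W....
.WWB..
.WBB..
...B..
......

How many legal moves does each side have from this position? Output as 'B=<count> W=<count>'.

-- B to move --
(0,0): flips 2 -> legal
(0,1): no bracket -> illegal
(0,2): no bracket -> illegal
(1,0): flips 1 -> legal
(1,2): flips 1 -> legal
(1,3): no bracket -> illegal
(2,0): flips 2 -> legal
(3,0): flips 1 -> legal
(4,0): no bracket -> illegal
(4,1): no bracket -> illegal
(4,2): no bracket -> illegal
B mobility = 5
-- W to move --
(1,2): no bracket -> illegal
(1,3): no bracket -> illegal
(1,4): no bracket -> illegal
(2,4): flips 1 -> legal
(3,4): flips 2 -> legal
(4,1): no bracket -> illegal
(4,2): flips 1 -> legal
(4,4): flips 1 -> legal
(5,2): no bracket -> illegal
(5,3): no bracket -> illegal
(5,4): flips 2 -> legal
W mobility = 5

Answer: B=5 W=5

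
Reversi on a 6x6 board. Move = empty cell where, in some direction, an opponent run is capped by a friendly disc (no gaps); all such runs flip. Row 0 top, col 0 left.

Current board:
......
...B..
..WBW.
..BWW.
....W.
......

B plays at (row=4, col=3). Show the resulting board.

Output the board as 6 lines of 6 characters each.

Answer: ......
...B..
..WBW.
..BBW.
...BW.
......

Derivation:
Place B at (4,3); scan 8 dirs for brackets.
Dir NW: first cell 'B' (not opp) -> no flip
Dir N: opp run (3,3) capped by B -> flip
Dir NE: opp run (3,4), next='.' -> no flip
Dir W: first cell '.' (not opp) -> no flip
Dir E: opp run (4,4), next='.' -> no flip
Dir SW: first cell '.' (not opp) -> no flip
Dir S: first cell '.' (not opp) -> no flip
Dir SE: first cell '.' (not opp) -> no flip
All flips: (3,3)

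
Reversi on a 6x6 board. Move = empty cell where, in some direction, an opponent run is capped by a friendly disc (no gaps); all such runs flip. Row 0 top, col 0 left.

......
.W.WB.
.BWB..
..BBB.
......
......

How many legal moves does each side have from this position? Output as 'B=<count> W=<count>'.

-- B to move --
(0,0): flips 2 -> legal
(0,1): flips 1 -> legal
(0,2): no bracket -> illegal
(0,3): flips 1 -> legal
(0,4): no bracket -> illegal
(1,0): no bracket -> illegal
(1,2): flips 2 -> legal
(2,0): no bracket -> illegal
(2,4): no bracket -> illegal
(3,1): no bracket -> illegal
B mobility = 4
-- W to move --
(0,3): no bracket -> illegal
(0,4): no bracket -> illegal
(0,5): no bracket -> illegal
(1,0): no bracket -> illegal
(1,2): no bracket -> illegal
(1,5): flips 1 -> legal
(2,0): flips 1 -> legal
(2,4): flips 1 -> legal
(2,5): no bracket -> illegal
(3,0): no bracket -> illegal
(3,1): flips 1 -> legal
(3,5): no bracket -> illegal
(4,1): no bracket -> illegal
(4,2): flips 1 -> legal
(4,3): flips 2 -> legal
(4,4): flips 1 -> legal
(4,5): no bracket -> illegal
W mobility = 7

Answer: B=4 W=7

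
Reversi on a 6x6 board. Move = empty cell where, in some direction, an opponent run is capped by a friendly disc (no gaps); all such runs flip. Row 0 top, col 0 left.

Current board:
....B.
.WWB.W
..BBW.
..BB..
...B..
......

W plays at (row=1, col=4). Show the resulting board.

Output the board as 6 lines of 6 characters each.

Answer: ....B.
.WWWWW
..BBW.
..BB..
...B..
......

Derivation:
Place W at (1,4); scan 8 dirs for brackets.
Dir NW: first cell '.' (not opp) -> no flip
Dir N: opp run (0,4), next=edge -> no flip
Dir NE: first cell '.' (not opp) -> no flip
Dir W: opp run (1,3) capped by W -> flip
Dir E: first cell 'W' (not opp) -> no flip
Dir SW: opp run (2,3) (3,2), next='.' -> no flip
Dir S: first cell 'W' (not opp) -> no flip
Dir SE: first cell '.' (not opp) -> no flip
All flips: (1,3)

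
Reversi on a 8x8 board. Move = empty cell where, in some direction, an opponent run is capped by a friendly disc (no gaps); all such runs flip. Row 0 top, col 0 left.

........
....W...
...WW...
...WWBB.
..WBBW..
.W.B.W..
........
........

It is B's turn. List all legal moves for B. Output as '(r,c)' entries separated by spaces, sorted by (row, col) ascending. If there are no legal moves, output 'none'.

(0,3): no bracket -> illegal
(0,4): flips 3 -> legal
(0,5): no bracket -> illegal
(1,2): no bracket -> illegal
(1,3): flips 3 -> legal
(1,5): no bracket -> illegal
(2,2): flips 1 -> legal
(2,5): flips 1 -> legal
(3,1): flips 1 -> legal
(3,2): flips 2 -> legal
(4,0): no bracket -> illegal
(4,1): flips 1 -> legal
(4,6): flips 1 -> legal
(5,0): no bracket -> illegal
(5,2): no bracket -> illegal
(5,4): flips 1 -> legal
(5,6): no bracket -> illegal
(6,0): no bracket -> illegal
(6,1): no bracket -> illegal
(6,2): no bracket -> illegal
(6,4): no bracket -> illegal
(6,5): flips 2 -> legal
(6,6): flips 1 -> legal

Answer: (0,4) (1,3) (2,2) (2,5) (3,1) (3,2) (4,1) (4,6) (5,4) (6,5) (6,6)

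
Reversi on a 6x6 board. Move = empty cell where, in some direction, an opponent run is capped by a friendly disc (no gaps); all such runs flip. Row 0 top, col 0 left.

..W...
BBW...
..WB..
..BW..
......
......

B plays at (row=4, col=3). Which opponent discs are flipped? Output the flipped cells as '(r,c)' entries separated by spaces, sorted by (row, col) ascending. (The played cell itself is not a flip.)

Dir NW: first cell 'B' (not opp) -> no flip
Dir N: opp run (3,3) capped by B -> flip
Dir NE: first cell '.' (not opp) -> no flip
Dir W: first cell '.' (not opp) -> no flip
Dir E: first cell '.' (not opp) -> no flip
Dir SW: first cell '.' (not opp) -> no flip
Dir S: first cell '.' (not opp) -> no flip
Dir SE: first cell '.' (not opp) -> no flip

Answer: (3,3)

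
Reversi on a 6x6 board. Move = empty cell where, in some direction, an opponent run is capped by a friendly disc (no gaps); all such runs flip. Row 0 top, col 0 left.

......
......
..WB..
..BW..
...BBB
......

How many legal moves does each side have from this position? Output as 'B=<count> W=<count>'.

Answer: B=4 W=6

Derivation:
-- B to move --
(1,1): flips 2 -> legal
(1,2): flips 1 -> legal
(1,3): no bracket -> illegal
(2,1): flips 1 -> legal
(2,4): no bracket -> illegal
(3,1): no bracket -> illegal
(3,4): flips 1 -> legal
(4,2): no bracket -> illegal
B mobility = 4
-- W to move --
(1,2): no bracket -> illegal
(1,3): flips 1 -> legal
(1,4): no bracket -> illegal
(2,1): no bracket -> illegal
(2,4): flips 1 -> legal
(3,1): flips 1 -> legal
(3,4): no bracket -> illegal
(3,5): no bracket -> illegal
(4,1): no bracket -> illegal
(4,2): flips 1 -> legal
(5,2): no bracket -> illegal
(5,3): flips 1 -> legal
(5,4): no bracket -> illegal
(5,5): flips 1 -> legal
W mobility = 6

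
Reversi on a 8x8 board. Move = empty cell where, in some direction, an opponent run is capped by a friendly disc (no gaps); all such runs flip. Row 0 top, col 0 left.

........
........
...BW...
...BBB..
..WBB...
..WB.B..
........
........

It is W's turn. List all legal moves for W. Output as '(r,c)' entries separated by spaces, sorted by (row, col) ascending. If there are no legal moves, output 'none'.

Answer: (2,2) (2,5) (4,5) (4,6) (5,4) (6,4)

Derivation:
(1,2): no bracket -> illegal
(1,3): no bracket -> illegal
(1,4): no bracket -> illegal
(2,2): flips 1 -> legal
(2,5): flips 2 -> legal
(2,6): no bracket -> illegal
(3,2): no bracket -> illegal
(3,6): no bracket -> illegal
(4,5): flips 2 -> legal
(4,6): flips 1 -> legal
(5,4): flips 3 -> legal
(5,6): no bracket -> illegal
(6,2): no bracket -> illegal
(6,3): no bracket -> illegal
(6,4): flips 1 -> legal
(6,5): no bracket -> illegal
(6,6): no bracket -> illegal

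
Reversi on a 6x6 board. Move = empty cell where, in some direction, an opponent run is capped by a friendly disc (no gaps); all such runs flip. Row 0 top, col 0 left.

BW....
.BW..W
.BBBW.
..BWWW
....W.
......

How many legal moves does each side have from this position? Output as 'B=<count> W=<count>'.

-- B to move --
(0,2): flips 2 -> legal
(0,3): flips 1 -> legal
(0,4): no bracket -> illegal
(0,5): no bracket -> illegal
(1,0): no bracket -> illegal
(1,3): flips 1 -> legal
(1,4): no bracket -> illegal
(2,5): flips 1 -> legal
(4,2): no bracket -> illegal
(4,3): flips 1 -> legal
(4,5): flips 1 -> legal
(5,3): no bracket -> illegal
(5,4): no bracket -> illegal
(5,5): flips 2 -> legal
B mobility = 7
-- W to move --
(0,2): no bracket -> illegal
(1,0): flips 1 -> legal
(1,3): flips 1 -> legal
(1,4): no bracket -> illegal
(2,0): flips 3 -> legal
(3,0): flips 1 -> legal
(3,1): flips 3 -> legal
(4,1): no bracket -> illegal
(4,2): flips 2 -> legal
(4,3): no bracket -> illegal
W mobility = 6

Answer: B=7 W=6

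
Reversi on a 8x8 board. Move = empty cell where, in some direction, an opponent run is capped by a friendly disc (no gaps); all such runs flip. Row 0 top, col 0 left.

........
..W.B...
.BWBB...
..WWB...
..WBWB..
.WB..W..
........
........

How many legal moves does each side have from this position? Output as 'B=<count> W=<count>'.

Answer: B=9 W=14

Derivation:
-- B to move --
(0,1): flips 1 -> legal
(0,2): flips 4 -> legal
(0,3): flips 1 -> legal
(1,1): no bracket -> illegal
(1,3): no bracket -> illegal
(3,1): flips 2 -> legal
(3,5): no bracket -> illegal
(4,0): no bracket -> illegal
(4,1): flips 2 -> legal
(4,6): no bracket -> illegal
(5,0): flips 1 -> legal
(5,3): no bracket -> illegal
(5,4): flips 1 -> legal
(5,6): no bracket -> illegal
(6,0): flips 3 -> legal
(6,1): no bracket -> illegal
(6,2): no bracket -> illegal
(6,4): no bracket -> illegal
(6,5): flips 1 -> legal
(6,6): no bracket -> illegal
B mobility = 9
-- W to move --
(0,3): no bracket -> illegal
(0,4): flips 3 -> legal
(0,5): flips 2 -> legal
(1,0): flips 1 -> legal
(1,1): no bracket -> illegal
(1,3): flips 1 -> legal
(1,5): flips 1 -> legal
(2,0): flips 1 -> legal
(2,5): flips 2 -> legal
(3,0): flips 1 -> legal
(3,1): no bracket -> illegal
(3,5): flips 2 -> legal
(3,6): no bracket -> illegal
(4,1): no bracket -> illegal
(4,6): flips 1 -> legal
(5,3): flips 2 -> legal
(5,4): flips 1 -> legal
(5,6): flips 3 -> legal
(6,1): no bracket -> illegal
(6,2): flips 1 -> legal
(6,3): no bracket -> illegal
W mobility = 14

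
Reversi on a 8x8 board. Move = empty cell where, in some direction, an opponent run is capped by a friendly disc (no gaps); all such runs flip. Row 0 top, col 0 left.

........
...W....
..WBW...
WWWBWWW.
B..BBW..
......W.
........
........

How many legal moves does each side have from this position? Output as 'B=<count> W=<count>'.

-- B to move --
(0,2): no bracket -> illegal
(0,3): flips 1 -> legal
(0,4): flips 3 -> legal
(1,1): flips 1 -> legal
(1,2): no bracket -> illegal
(1,4): flips 2 -> legal
(1,5): flips 1 -> legal
(2,0): flips 1 -> legal
(2,1): flips 2 -> legal
(2,5): flips 2 -> legal
(2,6): flips 1 -> legal
(2,7): no bracket -> illegal
(3,7): flips 3 -> legal
(4,1): flips 1 -> legal
(4,2): no bracket -> illegal
(4,6): flips 1 -> legal
(4,7): no bracket -> illegal
(5,4): no bracket -> illegal
(5,5): no bracket -> illegal
(5,7): no bracket -> illegal
(6,5): no bracket -> illegal
(6,6): no bracket -> illegal
(6,7): flips 3 -> legal
B mobility = 13
-- W to move --
(1,2): flips 1 -> legal
(1,4): flips 1 -> legal
(4,1): no bracket -> illegal
(4,2): flips 3 -> legal
(5,0): flips 1 -> legal
(5,1): no bracket -> illegal
(5,2): flips 1 -> legal
(5,3): flips 4 -> legal
(5,4): flips 2 -> legal
(5,5): flips 2 -> legal
W mobility = 8

Answer: B=13 W=8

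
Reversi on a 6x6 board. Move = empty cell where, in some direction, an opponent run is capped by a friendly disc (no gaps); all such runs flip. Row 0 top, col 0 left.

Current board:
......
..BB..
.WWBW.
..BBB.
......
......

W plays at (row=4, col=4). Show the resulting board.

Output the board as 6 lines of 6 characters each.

Answer: ......
..BB..
.WWBW.
..BWW.
....W.
......

Derivation:
Place W at (4,4); scan 8 dirs for brackets.
Dir NW: opp run (3,3) capped by W -> flip
Dir N: opp run (3,4) capped by W -> flip
Dir NE: first cell '.' (not opp) -> no flip
Dir W: first cell '.' (not opp) -> no flip
Dir E: first cell '.' (not opp) -> no flip
Dir SW: first cell '.' (not opp) -> no flip
Dir S: first cell '.' (not opp) -> no flip
Dir SE: first cell '.' (not opp) -> no flip
All flips: (3,3) (3,4)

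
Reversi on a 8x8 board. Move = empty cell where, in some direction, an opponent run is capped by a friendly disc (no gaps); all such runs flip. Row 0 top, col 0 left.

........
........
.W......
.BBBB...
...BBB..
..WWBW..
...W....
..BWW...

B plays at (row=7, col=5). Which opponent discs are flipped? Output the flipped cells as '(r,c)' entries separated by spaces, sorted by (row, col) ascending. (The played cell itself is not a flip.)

Dir NW: first cell '.' (not opp) -> no flip
Dir N: first cell '.' (not opp) -> no flip
Dir NE: first cell '.' (not opp) -> no flip
Dir W: opp run (7,4) (7,3) capped by B -> flip
Dir E: first cell '.' (not opp) -> no flip
Dir SW: edge -> no flip
Dir S: edge -> no flip
Dir SE: edge -> no flip

Answer: (7,3) (7,4)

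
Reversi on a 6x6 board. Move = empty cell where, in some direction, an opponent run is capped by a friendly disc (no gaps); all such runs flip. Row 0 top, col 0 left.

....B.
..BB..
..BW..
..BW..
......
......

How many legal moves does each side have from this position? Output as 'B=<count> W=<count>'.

Answer: B=5 W=6

Derivation:
-- B to move --
(1,4): flips 1 -> legal
(2,4): flips 1 -> legal
(3,4): flips 2 -> legal
(4,2): no bracket -> illegal
(4,3): flips 2 -> legal
(4,4): flips 1 -> legal
B mobility = 5
-- W to move --
(0,1): flips 1 -> legal
(0,2): no bracket -> illegal
(0,3): flips 1 -> legal
(0,5): no bracket -> illegal
(1,1): flips 1 -> legal
(1,4): no bracket -> illegal
(1,5): no bracket -> illegal
(2,1): flips 1 -> legal
(2,4): no bracket -> illegal
(3,1): flips 1 -> legal
(4,1): flips 1 -> legal
(4,2): no bracket -> illegal
(4,3): no bracket -> illegal
W mobility = 6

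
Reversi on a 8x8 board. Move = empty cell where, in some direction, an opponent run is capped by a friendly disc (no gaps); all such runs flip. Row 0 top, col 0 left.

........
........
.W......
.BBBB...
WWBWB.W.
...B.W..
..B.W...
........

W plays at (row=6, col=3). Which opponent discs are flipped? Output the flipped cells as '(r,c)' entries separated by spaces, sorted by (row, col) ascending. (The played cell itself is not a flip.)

Answer: (5,3)

Derivation:
Dir NW: first cell '.' (not opp) -> no flip
Dir N: opp run (5,3) capped by W -> flip
Dir NE: first cell '.' (not opp) -> no flip
Dir W: opp run (6,2), next='.' -> no flip
Dir E: first cell 'W' (not opp) -> no flip
Dir SW: first cell '.' (not opp) -> no flip
Dir S: first cell '.' (not opp) -> no flip
Dir SE: first cell '.' (not opp) -> no flip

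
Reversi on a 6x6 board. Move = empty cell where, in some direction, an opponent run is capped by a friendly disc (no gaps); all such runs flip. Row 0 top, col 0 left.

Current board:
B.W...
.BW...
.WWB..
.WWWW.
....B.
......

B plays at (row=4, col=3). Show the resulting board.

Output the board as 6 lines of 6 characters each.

Answer: B.W...
.BW...
.WWB..
.WWBW.
...BB.
......

Derivation:
Place B at (4,3); scan 8 dirs for brackets.
Dir NW: opp run (3,2) (2,1), next='.' -> no flip
Dir N: opp run (3,3) capped by B -> flip
Dir NE: opp run (3,4), next='.' -> no flip
Dir W: first cell '.' (not opp) -> no flip
Dir E: first cell 'B' (not opp) -> no flip
Dir SW: first cell '.' (not opp) -> no flip
Dir S: first cell '.' (not opp) -> no flip
Dir SE: first cell '.' (not opp) -> no flip
All flips: (3,3)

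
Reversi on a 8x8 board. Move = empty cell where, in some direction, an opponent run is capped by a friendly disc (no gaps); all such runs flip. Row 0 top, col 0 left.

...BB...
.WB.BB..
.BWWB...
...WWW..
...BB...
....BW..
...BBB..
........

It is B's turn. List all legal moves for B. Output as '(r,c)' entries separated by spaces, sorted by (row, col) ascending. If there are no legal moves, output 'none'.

Answer: (0,0) (0,1) (1,0) (1,3) (2,5) (2,6) (3,2) (4,2) (4,5) (4,6) (5,6) (6,6)

Derivation:
(0,0): flips 3 -> legal
(0,1): flips 1 -> legal
(0,2): no bracket -> illegal
(1,0): flips 1 -> legal
(1,3): flips 2 -> legal
(2,0): no bracket -> illegal
(2,5): flips 1 -> legal
(2,6): flips 1 -> legal
(3,1): no bracket -> illegal
(3,2): flips 2 -> legal
(3,6): no bracket -> illegal
(4,2): flips 1 -> legal
(4,5): flips 3 -> legal
(4,6): flips 2 -> legal
(5,6): flips 1 -> legal
(6,6): flips 1 -> legal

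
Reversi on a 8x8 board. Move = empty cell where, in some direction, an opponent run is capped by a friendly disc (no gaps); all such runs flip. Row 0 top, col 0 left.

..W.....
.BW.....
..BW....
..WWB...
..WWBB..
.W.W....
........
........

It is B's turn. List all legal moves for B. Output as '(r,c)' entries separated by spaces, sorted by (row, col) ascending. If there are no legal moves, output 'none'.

(0,1): flips 2 -> legal
(0,3): no bracket -> illegal
(1,3): flips 1 -> legal
(1,4): no bracket -> illegal
(2,1): no bracket -> illegal
(2,4): flips 1 -> legal
(3,1): flips 2 -> legal
(4,0): no bracket -> illegal
(4,1): flips 2 -> legal
(5,0): no bracket -> illegal
(5,2): flips 3 -> legal
(5,4): no bracket -> illegal
(6,0): no bracket -> illegal
(6,1): no bracket -> illegal
(6,2): flips 1 -> legal
(6,3): no bracket -> illegal
(6,4): no bracket -> illegal

Answer: (0,1) (1,3) (2,4) (3,1) (4,1) (5,2) (6,2)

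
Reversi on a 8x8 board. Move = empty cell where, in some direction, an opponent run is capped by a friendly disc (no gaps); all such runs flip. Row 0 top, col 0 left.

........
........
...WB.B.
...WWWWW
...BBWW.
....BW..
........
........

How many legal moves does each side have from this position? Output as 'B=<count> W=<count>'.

Answer: B=9 W=11

Derivation:
-- B to move --
(1,2): no bracket -> illegal
(1,3): flips 2 -> legal
(1,4): no bracket -> illegal
(2,2): flips 2 -> legal
(2,5): flips 1 -> legal
(2,7): flips 2 -> legal
(3,2): no bracket -> illegal
(4,2): flips 1 -> legal
(4,7): flips 2 -> legal
(5,6): flips 3 -> legal
(5,7): flips 2 -> legal
(6,4): no bracket -> illegal
(6,5): no bracket -> illegal
(6,6): flips 1 -> legal
B mobility = 9
-- W to move --
(1,3): flips 1 -> legal
(1,4): flips 1 -> legal
(1,5): flips 2 -> legal
(1,6): flips 1 -> legal
(1,7): flips 1 -> legal
(2,5): flips 1 -> legal
(2,7): no bracket -> illegal
(3,2): no bracket -> illegal
(4,2): flips 2 -> legal
(5,2): flips 1 -> legal
(5,3): flips 3 -> legal
(6,3): flips 1 -> legal
(6,4): flips 2 -> legal
(6,5): no bracket -> illegal
W mobility = 11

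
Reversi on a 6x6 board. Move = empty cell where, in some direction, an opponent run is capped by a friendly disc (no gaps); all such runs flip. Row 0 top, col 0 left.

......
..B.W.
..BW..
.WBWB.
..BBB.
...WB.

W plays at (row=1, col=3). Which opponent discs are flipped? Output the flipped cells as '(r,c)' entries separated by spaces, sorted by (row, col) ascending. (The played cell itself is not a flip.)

Answer: (2,2)

Derivation:
Dir NW: first cell '.' (not opp) -> no flip
Dir N: first cell '.' (not opp) -> no flip
Dir NE: first cell '.' (not opp) -> no flip
Dir W: opp run (1,2), next='.' -> no flip
Dir E: first cell 'W' (not opp) -> no flip
Dir SW: opp run (2,2) capped by W -> flip
Dir S: first cell 'W' (not opp) -> no flip
Dir SE: first cell '.' (not opp) -> no flip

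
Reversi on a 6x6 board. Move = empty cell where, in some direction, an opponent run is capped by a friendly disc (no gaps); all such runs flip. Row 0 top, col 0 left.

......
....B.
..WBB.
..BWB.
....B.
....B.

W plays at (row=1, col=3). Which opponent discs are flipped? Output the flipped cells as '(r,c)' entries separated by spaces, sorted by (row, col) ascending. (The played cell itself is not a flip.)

Answer: (2,3)

Derivation:
Dir NW: first cell '.' (not opp) -> no flip
Dir N: first cell '.' (not opp) -> no flip
Dir NE: first cell '.' (not opp) -> no flip
Dir W: first cell '.' (not opp) -> no flip
Dir E: opp run (1,4), next='.' -> no flip
Dir SW: first cell 'W' (not opp) -> no flip
Dir S: opp run (2,3) capped by W -> flip
Dir SE: opp run (2,4), next='.' -> no flip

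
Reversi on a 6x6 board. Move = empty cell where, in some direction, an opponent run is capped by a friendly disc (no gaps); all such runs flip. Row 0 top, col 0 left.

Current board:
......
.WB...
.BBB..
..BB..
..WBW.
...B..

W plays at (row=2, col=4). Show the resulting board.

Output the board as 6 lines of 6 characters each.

Answer: ......
.WB...
.BBBW.
..BW..
..WBW.
...B..

Derivation:
Place W at (2,4); scan 8 dirs for brackets.
Dir NW: first cell '.' (not opp) -> no flip
Dir N: first cell '.' (not opp) -> no flip
Dir NE: first cell '.' (not opp) -> no flip
Dir W: opp run (2,3) (2,2) (2,1), next='.' -> no flip
Dir E: first cell '.' (not opp) -> no flip
Dir SW: opp run (3,3) capped by W -> flip
Dir S: first cell '.' (not opp) -> no flip
Dir SE: first cell '.' (not opp) -> no flip
All flips: (3,3)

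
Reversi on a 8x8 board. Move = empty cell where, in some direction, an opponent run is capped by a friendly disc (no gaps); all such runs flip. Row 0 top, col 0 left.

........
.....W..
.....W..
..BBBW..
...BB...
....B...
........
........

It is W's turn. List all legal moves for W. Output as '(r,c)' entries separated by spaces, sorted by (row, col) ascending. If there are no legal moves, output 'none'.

Answer: (3,1) (5,2) (5,3)

Derivation:
(2,1): no bracket -> illegal
(2,2): no bracket -> illegal
(2,3): no bracket -> illegal
(2,4): no bracket -> illegal
(3,1): flips 3 -> legal
(4,1): no bracket -> illegal
(4,2): no bracket -> illegal
(4,5): no bracket -> illegal
(5,2): flips 2 -> legal
(5,3): flips 1 -> legal
(5,5): no bracket -> illegal
(6,3): no bracket -> illegal
(6,4): no bracket -> illegal
(6,5): no bracket -> illegal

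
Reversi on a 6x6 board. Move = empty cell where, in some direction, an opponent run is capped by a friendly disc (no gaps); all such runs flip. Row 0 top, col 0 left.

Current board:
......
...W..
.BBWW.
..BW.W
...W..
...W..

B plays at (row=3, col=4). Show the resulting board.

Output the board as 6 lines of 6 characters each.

Place B at (3,4); scan 8 dirs for brackets.
Dir NW: opp run (2,3), next='.' -> no flip
Dir N: opp run (2,4), next='.' -> no flip
Dir NE: first cell '.' (not opp) -> no flip
Dir W: opp run (3,3) capped by B -> flip
Dir E: opp run (3,5), next=edge -> no flip
Dir SW: opp run (4,3), next='.' -> no flip
Dir S: first cell '.' (not opp) -> no flip
Dir SE: first cell '.' (not opp) -> no flip
All flips: (3,3)

Answer: ......
...W..
.BBWW.
..BBBW
...W..
...W..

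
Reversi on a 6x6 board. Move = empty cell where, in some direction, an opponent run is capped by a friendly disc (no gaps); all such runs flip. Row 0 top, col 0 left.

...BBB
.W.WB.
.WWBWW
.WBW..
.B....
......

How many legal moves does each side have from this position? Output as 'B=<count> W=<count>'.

Answer: B=8 W=4

Derivation:
-- B to move --
(0,0): no bracket -> illegal
(0,1): flips 3 -> legal
(0,2): no bracket -> illegal
(1,0): flips 1 -> legal
(1,2): flips 2 -> legal
(1,5): no bracket -> illegal
(2,0): flips 2 -> legal
(3,0): flips 1 -> legal
(3,4): flips 2 -> legal
(3,5): no bracket -> illegal
(4,0): flips 3 -> legal
(4,2): no bracket -> illegal
(4,3): flips 1 -> legal
(4,4): no bracket -> illegal
B mobility = 8
-- W to move --
(0,2): no bracket -> illegal
(1,2): no bracket -> illegal
(1,5): flips 1 -> legal
(3,0): no bracket -> illegal
(3,4): no bracket -> illegal
(4,0): no bracket -> illegal
(4,2): flips 1 -> legal
(4,3): flips 1 -> legal
(5,0): no bracket -> illegal
(5,1): flips 1 -> legal
(5,2): no bracket -> illegal
W mobility = 4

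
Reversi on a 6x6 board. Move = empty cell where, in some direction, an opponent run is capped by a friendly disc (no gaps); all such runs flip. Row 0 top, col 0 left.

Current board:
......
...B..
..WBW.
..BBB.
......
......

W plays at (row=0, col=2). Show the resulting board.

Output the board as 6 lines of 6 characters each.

Place W at (0,2); scan 8 dirs for brackets.
Dir NW: edge -> no flip
Dir N: edge -> no flip
Dir NE: edge -> no flip
Dir W: first cell '.' (not opp) -> no flip
Dir E: first cell '.' (not opp) -> no flip
Dir SW: first cell '.' (not opp) -> no flip
Dir S: first cell '.' (not opp) -> no flip
Dir SE: opp run (1,3) capped by W -> flip
All flips: (1,3)

Answer: ..W...
...W..
..WBW.
..BBB.
......
......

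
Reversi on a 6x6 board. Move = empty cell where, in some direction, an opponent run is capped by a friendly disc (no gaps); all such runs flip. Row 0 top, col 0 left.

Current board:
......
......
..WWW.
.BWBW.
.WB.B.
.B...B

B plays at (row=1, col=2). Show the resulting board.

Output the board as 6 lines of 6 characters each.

Answer: ......
..B...
..BWW.
.BBBW.
.WB.B.
.B...B

Derivation:
Place B at (1,2); scan 8 dirs for brackets.
Dir NW: first cell '.' (not opp) -> no flip
Dir N: first cell '.' (not opp) -> no flip
Dir NE: first cell '.' (not opp) -> no flip
Dir W: first cell '.' (not opp) -> no flip
Dir E: first cell '.' (not opp) -> no flip
Dir SW: first cell '.' (not opp) -> no flip
Dir S: opp run (2,2) (3,2) capped by B -> flip
Dir SE: opp run (2,3) (3,4), next='.' -> no flip
All flips: (2,2) (3,2)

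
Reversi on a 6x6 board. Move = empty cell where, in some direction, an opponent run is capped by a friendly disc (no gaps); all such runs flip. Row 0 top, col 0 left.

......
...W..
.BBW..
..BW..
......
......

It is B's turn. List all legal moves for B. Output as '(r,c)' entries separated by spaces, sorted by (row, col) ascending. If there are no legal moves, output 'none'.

(0,2): no bracket -> illegal
(0,3): no bracket -> illegal
(0,4): flips 1 -> legal
(1,2): no bracket -> illegal
(1,4): flips 1 -> legal
(2,4): flips 1 -> legal
(3,4): flips 1 -> legal
(4,2): no bracket -> illegal
(4,3): no bracket -> illegal
(4,4): flips 1 -> legal

Answer: (0,4) (1,4) (2,4) (3,4) (4,4)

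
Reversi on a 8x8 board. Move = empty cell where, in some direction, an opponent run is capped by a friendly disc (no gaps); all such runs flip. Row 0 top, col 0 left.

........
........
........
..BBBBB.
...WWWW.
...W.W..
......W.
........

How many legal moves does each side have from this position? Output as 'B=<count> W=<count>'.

Answer: B=8 W=7

Derivation:
-- B to move --
(3,7): no bracket -> illegal
(4,2): no bracket -> illegal
(4,7): no bracket -> illegal
(5,2): flips 1 -> legal
(5,4): flips 3 -> legal
(5,6): flips 2 -> legal
(5,7): flips 1 -> legal
(6,2): flips 2 -> legal
(6,3): flips 2 -> legal
(6,4): no bracket -> illegal
(6,5): flips 2 -> legal
(6,7): no bracket -> illegal
(7,5): no bracket -> illegal
(7,6): no bracket -> illegal
(7,7): flips 3 -> legal
B mobility = 8
-- W to move --
(2,1): flips 1 -> legal
(2,2): flips 1 -> legal
(2,3): flips 2 -> legal
(2,4): flips 2 -> legal
(2,5): flips 2 -> legal
(2,6): flips 2 -> legal
(2,7): flips 1 -> legal
(3,1): no bracket -> illegal
(3,7): no bracket -> illegal
(4,1): no bracket -> illegal
(4,2): no bracket -> illegal
(4,7): no bracket -> illegal
W mobility = 7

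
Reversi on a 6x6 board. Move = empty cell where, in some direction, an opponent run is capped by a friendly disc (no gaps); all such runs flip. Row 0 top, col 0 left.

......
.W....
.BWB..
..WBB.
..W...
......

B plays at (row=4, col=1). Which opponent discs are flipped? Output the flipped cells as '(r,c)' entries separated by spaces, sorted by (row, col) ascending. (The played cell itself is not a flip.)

Dir NW: first cell '.' (not opp) -> no flip
Dir N: first cell '.' (not opp) -> no flip
Dir NE: opp run (3,2) capped by B -> flip
Dir W: first cell '.' (not opp) -> no flip
Dir E: opp run (4,2), next='.' -> no flip
Dir SW: first cell '.' (not opp) -> no flip
Dir S: first cell '.' (not opp) -> no flip
Dir SE: first cell '.' (not opp) -> no flip

Answer: (3,2)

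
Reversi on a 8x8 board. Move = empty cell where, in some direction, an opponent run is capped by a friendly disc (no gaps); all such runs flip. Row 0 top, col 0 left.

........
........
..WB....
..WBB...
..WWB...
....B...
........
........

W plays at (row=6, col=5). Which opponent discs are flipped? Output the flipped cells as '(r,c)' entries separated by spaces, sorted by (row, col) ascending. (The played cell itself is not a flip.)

Answer: (5,4)

Derivation:
Dir NW: opp run (5,4) capped by W -> flip
Dir N: first cell '.' (not opp) -> no flip
Dir NE: first cell '.' (not opp) -> no flip
Dir W: first cell '.' (not opp) -> no flip
Dir E: first cell '.' (not opp) -> no flip
Dir SW: first cell '.' (not opp) -> no flip
Dir S: first cell '.' (not opp) -> no flip
Dir SE: first cell '.' (not opp) -> no flip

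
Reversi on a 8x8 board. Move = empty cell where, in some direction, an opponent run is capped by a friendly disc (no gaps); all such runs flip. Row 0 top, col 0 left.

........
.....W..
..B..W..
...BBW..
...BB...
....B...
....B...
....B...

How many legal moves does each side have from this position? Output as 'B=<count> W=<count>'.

-- B to move --
(0,4): no bracket -> illegal
(0,5): no bracket -> illegal
(0,6): no bracket -> illegal
(1,4): no bracket -> illegal
(1,6): flips 1 -> legal
(2,4): no bracket -> illegal
(2,6): flips 1 -> legal
(3,6): flips 1 -> legal
(4,5): no bracket -> illegal
(4,6): no bracket -> illegal
B mobility = 3
-- W to move --
(1,1): no bracket -> illegal
(1,2): no bracket -> illegal
(1,3): no bracket -> illegal
(2,1): no bracket -> illegal
(2,3): no bracket -> illegal
(2,4): no bracket -> illegal
(3,1): no bracket -> illegal
(3,2): flips 2 -> legal
(4,2): no bracket -> illegal
(4,5): no bracket -> illegal
(5,2): flips 2 -> legal
(5,3): flips 1 -> legal
(5,5): no bracket -> illegal
(6,3): no bracket -> illegal
(6,5): no bracket -> illegal
(7,3): no bracket -> illegal
(7,5): no bracket -> illegal
W mobility = 3

Answer: B=3 W=3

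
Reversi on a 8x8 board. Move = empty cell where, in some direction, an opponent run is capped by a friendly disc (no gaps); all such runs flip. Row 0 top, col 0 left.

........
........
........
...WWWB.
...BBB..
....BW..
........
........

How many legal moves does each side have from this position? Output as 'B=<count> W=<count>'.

Answer: B=9 W=5

Derivation:
-- B to move --
(2,2): flips 1 -> legal
(2,3): flips 2 -> legal
(2,4): flips 1 -> legal
(2,5): flips 2 -> legal
(2,6): flips 1 -> legal
(3,2): flips 3 -> legal
(4,2): no bracket -> illegal
(4,6): no bracket -> illegal
(5,6): flips 1 -> legal
(6,4): no bracket -> illegal
(6,5): flips 1 -> legal
(6,6): flips 1 -> legal
B mobility = 9
-- W to move --
(2,5): no bracket -> illegal
(2,6): no bracket -> illegal
(2,7): no bracket -> illegal
(3,2): no bracket -> illegal
(3,7): flips 1 -> legal
(4,2): no bracket -> illegal
(4,6): no bracket -> illegal
(4,7): no bracket -> illegal
(5,2): flips 1 -> legal
(5,3): flips 3 -> legal
(5,6): flips 1 -> legal
(6,3): no bracket -> illegal
(6,4): flips 2 -> legal
(6,5): no bracket -> illegal
W mobility = 5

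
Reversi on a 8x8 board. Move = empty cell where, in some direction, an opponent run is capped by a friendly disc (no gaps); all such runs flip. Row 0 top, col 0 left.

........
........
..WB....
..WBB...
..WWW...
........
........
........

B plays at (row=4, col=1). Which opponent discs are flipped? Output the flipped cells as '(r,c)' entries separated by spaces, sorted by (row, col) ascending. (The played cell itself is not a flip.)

Answer: (3,2)

Derivation:
Dir NW: first cell '.' (not opp) -> no flip
Dir N: first cell '.' (not opp) -> no flip
Dir NE: opp run (3,2) capped by B -> flip
Dir W: first cell '.' (not opp) -> no flip
Dir E: opp run (4,2) (4,3) (4,4), next='.' -> no flip
Dir SW: first cell '.' (not opp) -> no flip
Dir S: first cell '.' (not opp) -> no flip
Dir SE: first cell '.' (not opp) -> no flip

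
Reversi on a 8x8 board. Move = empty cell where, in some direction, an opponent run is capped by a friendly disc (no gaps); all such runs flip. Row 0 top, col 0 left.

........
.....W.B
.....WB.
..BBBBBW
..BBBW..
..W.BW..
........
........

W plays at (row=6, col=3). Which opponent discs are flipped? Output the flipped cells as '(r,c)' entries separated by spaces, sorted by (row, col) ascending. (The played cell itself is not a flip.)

Dir NW: first cell 'W' (not opp) -> no flip
Dir N: first cell '.' (not opp) -> no flip
Dir NE: opp run (5,4) capped by W -> flip
Dir W: first cell '.' (not opp) -> no flip
Dir E: first cell '.' (not opp) -> no flip
Dir SW: first cell '.' (not opp) -> no flip
Dir S: first cell '.' (not opp) -> no flip
Dir SE: first cell '.' (not opp) -> no flip

Answer: (5,4)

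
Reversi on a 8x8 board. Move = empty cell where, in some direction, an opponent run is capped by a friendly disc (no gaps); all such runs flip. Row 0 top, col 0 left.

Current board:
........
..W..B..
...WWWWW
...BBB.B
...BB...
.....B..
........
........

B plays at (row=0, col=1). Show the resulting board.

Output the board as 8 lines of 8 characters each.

Place B at (0,1); scan 8 dirs for brackets.
Dir NW: edge -> no flip
Dir N: edge -> no flip
Dir NE: edge -> no flip
Dir W: first cell '.' (not opp) -> no flip
Dir E: first cell '.' (not opp) -> no flip
Dir SW: first cell '.' (not opp) -> no flip
Dir S: first cell '.' (not opp) -> no flip
Dir SE: opp run (1,2) (2,3) capped by B -> flip
All flips: (1,2) (2,3)

Answer: .B......
..B..B..
...BWWWW
...BBB.B
...BB...
.....B..
........
........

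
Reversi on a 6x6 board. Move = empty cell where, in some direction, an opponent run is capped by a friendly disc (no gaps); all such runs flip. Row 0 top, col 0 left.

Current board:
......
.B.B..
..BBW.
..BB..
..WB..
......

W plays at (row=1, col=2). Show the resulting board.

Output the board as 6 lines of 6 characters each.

Answer: ......
.BWB..
..WBW.
..WB..
..WB..
......

Derivation:
Place W at (1,2); scan 8 dirs for brackets.
Dir NW: first cell '.' (not opp) -> no flip
Dir N: first cell '.' (not opp) -> no flip
Dir NE: first cell '.' (not opp) -> no flip
Dir W: opp run (1,1), next='.' -> no flip
Dir E: opp run (1,3), next='.' -> no flip
Dir SW: first cell '.' (not opp) -> no flip
Dir S: opp run (2,2) (3,2) capped by W -> flip
Dir SE: opp run (2,3), next='.' -> no flip
All flips: (2,2) (3,2)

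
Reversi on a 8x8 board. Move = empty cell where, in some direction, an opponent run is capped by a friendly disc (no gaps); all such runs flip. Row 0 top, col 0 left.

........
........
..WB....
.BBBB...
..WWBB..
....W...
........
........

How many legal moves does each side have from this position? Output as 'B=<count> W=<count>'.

-- B to move --
(1,1): flips 1 -> legal
(1,2): flips 1 -> legal
(1,3): flips 1 -> legal
(2,1): flips 1 -> legal
(4,1): flips 2 -> legal
(5,1): flips 1 -> legal
(5,2): flips 2 -> legal
(5,3): flips 2 -> legal
(5,5): no bracket -> illegal
(6,3): flips 1 -> legal
(6,4): flips 1 -> legal
(6,5): flips 2 -> legal
B mobility = 11
-- W to move --
(1,2): no bracket -> illegal
(1,3): flips 2 -> legal
(1,4): no bracket -> illegal
(2,0): flips 1 -> legal
(2,1): flips 1 -> legal
(2,4): flips 4 -> legal
(2,5): flips 1 -> legal
(3,0): no bracket -> illegal
(3,5): no bracket -> illegal
(3,6): flips 1 -> legal
(4,0): flips 1 -> legal
(4,1): no bracket -> illegal
(4,6): flips 2 -> legal
(5,3): no bracket -> illegal
(5,5): flips 2 -> legal
(5,6): no bracket -> illegal
W mobility = 9

Answer: B=11 W=9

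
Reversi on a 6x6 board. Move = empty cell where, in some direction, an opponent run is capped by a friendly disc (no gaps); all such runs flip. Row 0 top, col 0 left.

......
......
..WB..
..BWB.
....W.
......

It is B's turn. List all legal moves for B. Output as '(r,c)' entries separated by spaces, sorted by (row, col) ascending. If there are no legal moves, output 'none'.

Answer: (1,2) (2,1) (4,3) (5,4)

Derivation:
(1,1): no bracket -> illegal
(1,2): flips 1 -> legal
(1,3): no bracket -> illegal
(2,1): flips 1 -> legal
(2,4): no bracket -> illegal
(3,1): no bracket -> illegal
(3,5): no bracket -> illegal
(4,2): no bracket -> illegal
(4,3): flips 1 -> legal
(4,5): no bracket -> illegal
(5,3): no bracket -> illegal
(5,4): flips 1 -> legal
(5,5): no bracket -> illegal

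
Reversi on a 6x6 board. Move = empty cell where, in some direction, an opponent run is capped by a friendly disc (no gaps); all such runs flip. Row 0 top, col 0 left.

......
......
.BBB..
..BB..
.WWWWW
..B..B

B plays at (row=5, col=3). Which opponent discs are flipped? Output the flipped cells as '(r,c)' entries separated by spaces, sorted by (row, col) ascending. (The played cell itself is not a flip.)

Answer: (4,3)

Derivation:
Dir NW: opp run (4,2), next='.' -> no flip
Dir N: opp run (4,3) capped by B -> flip
Dir NE: opp run (4,4), next='.' -> no flip
Dir W: first cell 'B' (not opp) -> no flip
Dir E: first cell '.' (not opp) -> no flip
Dir SW: edge -> no flip
Dir S: edge -> no flip
Dir SE: edge -> no flip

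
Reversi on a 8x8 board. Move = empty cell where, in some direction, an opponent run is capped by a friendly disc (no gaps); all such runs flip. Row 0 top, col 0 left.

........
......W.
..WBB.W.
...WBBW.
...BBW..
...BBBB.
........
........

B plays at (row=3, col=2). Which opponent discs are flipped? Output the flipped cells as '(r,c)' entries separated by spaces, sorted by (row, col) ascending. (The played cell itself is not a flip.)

Dir NW: first cell '.' (not opp) -> no flip
Dir N: opp run (2,2), next='.' -> no flip
Dir NE: first cell 'B' (not opp) -> no flip
Dir W: first cell '.' (not opp) -> no flip
Dir E: opp run (3,3) capped by B -> flip
Dir SW: first cell '.' (not opp) -> no flip
Dir S: first cell '.' (not opp) -> no flip
Dir SE: first cell 'B' (not opp) -> no flip

Answer: (3,3)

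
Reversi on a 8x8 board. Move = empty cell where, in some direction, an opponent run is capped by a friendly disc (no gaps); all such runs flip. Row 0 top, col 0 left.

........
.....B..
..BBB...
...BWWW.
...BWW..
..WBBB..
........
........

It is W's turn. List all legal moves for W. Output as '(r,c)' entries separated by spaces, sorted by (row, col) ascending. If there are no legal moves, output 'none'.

Answer: (1,1) (1,2) (1,3) (1,4) (3,2) (4,2) (5,6) (6,2) (6,3) (6,4) (6,5) (6,6)

Derivation:
(0,4): no bracket -> illegal
(0,5): no bracket -> illegal
(0,6): no bracket -> illegal
(1,1): flips 2 -> legal
(1,2): flips 1 -> legal
(1,3): flips 1 -> legal
(1,4): flips 1 -> legal
(1,6): no bracket -> illegal
(2,1): no bracket -> illegal
(2,5): no bracket -> illegal
(2,6): no bracket -> illegal
(3,1): no bracket -> illegal
(3,2): flips 1 -> legal
(4,2): flips 1 -> legal
(4,6): no bracket -> illegal
(5,6): flips 3 -> legal
(6,2): flips 1 -> legal
(6,3): flips 1 -> legal
(6,4): flips 1 -> legal
(6,5): flips 1 -> legal
(6,6): flips 1 -> legal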